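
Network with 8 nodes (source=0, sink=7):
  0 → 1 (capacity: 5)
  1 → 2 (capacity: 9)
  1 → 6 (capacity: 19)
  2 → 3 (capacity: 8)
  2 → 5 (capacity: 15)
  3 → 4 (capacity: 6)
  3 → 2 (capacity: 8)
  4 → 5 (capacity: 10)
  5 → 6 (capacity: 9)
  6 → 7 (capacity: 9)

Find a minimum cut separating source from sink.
Min cut value = 5, edges: (0,1)

Min cut value: 5
Partition: S = [0], T = [1, 2, 3, 4, 5, 6, 7]
Cut edges: (0,1)

By max-flow min-cut theorem, max flow = min cut = 5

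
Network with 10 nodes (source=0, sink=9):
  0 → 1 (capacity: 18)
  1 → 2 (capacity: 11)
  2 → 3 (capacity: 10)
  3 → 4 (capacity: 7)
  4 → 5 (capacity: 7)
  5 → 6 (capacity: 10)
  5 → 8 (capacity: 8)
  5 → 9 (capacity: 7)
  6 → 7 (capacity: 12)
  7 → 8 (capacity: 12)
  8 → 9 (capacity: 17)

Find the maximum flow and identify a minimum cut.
Max flow = 7, Min cut edges: (4,5)

Maximum flow: 7
Minimum cut: (4,5)
Partition: S = [0, 1, 2, 3, 4], T = [5, 6, 7, 8, 9]

Max-flow min-cut theorem verified: both equal 7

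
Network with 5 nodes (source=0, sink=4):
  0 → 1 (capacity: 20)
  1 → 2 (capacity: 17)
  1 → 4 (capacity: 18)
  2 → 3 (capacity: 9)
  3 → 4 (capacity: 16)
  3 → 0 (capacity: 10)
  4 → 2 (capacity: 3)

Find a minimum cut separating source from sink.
Min cut value = 20, edges: (0,1)

Min cut value: 20
Partition: S = [0], T = [1, 2, 3, 4]
Cut edges: (0,1)

By max-flow min-cut theorem, max flow = min cut = 20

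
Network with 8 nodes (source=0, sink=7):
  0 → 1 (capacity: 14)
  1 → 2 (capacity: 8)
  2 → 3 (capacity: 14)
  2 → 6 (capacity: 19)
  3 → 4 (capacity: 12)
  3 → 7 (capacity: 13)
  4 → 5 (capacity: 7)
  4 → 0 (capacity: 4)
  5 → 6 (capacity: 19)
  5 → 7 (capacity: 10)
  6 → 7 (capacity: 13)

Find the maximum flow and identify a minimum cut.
Max flow = 8, Min cut edges: (1,2)

Maximum flow: 8
Minimum cut: (1,2)
Partition: S = [0, 1], T = [2, 3, 4, 5, 6, 7]

Max-flow min-cut theorem verified: both equal 8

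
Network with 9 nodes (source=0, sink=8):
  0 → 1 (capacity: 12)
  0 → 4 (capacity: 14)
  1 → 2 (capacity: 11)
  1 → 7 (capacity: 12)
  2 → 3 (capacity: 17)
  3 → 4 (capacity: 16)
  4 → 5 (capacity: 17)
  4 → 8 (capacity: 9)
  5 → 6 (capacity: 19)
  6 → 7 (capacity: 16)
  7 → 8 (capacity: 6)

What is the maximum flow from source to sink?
Maximum flow = 15

Max flow: 15

Flow assignment:
  0 → 1: 1/12
  0 → 4: 14/14
  1 → 7: 1/12
  4 → 5: 5/17
  4 → 8: 9/9
  5 → 6: 5/19
  6 → 7: 5/16
  7 → 8: 6/6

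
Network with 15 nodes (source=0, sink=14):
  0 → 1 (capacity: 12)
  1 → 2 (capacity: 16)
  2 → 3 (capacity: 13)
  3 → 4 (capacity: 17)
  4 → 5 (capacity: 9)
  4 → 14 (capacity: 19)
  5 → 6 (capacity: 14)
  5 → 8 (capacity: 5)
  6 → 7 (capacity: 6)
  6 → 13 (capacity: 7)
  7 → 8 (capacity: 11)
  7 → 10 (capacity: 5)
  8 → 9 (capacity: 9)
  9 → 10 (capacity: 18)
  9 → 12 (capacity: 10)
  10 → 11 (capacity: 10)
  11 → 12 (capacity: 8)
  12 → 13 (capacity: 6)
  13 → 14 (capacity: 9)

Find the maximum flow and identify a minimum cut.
Max flow = 12, Min cut edges: (0,1)

Maximum flow: 12
Minimum cut: (0,1)
Partition: S = [0], T = [1, 2, 3, 4, 5, 6, 7, 8, 9, 10, 11, 12, 13, 14]

Max-flow min-cut theorem verified: both equal 12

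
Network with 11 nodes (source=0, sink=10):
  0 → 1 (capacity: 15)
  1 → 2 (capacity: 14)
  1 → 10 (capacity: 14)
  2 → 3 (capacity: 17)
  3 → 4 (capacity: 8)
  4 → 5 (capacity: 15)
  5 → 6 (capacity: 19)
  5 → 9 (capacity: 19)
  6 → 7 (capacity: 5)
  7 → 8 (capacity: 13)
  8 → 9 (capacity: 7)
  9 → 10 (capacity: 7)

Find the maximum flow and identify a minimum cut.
Max flow = 15, Min cut edges: (0,1)

Maximum flow: 15
Minimum cut: (0,1)
Partition: S = [0], T = [1, 2, 3, 4, 5, 6, 7, 8, 9, 10]

Max-flow min-cut theorem verified: both equal 15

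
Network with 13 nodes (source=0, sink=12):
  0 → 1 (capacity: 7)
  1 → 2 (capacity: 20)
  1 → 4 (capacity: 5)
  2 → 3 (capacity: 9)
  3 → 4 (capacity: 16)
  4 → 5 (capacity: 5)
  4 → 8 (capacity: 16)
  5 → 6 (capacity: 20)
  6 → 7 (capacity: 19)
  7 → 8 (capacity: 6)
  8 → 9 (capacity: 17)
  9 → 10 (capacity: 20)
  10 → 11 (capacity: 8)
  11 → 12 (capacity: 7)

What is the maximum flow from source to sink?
Maximum flow = 7

Max flow: 7

Flow assignment:
  0 → 1: 7/7
  1 → 2: 2/20
  1 → 4: 5/5
  2 → 3: 2/9
  3 → 4: 2/16
  4 → 8: 7/16
  8 → 9: 7/17
  9 → 10: 7/20
  10 → 11: 7/8
  11 → 12: 7/7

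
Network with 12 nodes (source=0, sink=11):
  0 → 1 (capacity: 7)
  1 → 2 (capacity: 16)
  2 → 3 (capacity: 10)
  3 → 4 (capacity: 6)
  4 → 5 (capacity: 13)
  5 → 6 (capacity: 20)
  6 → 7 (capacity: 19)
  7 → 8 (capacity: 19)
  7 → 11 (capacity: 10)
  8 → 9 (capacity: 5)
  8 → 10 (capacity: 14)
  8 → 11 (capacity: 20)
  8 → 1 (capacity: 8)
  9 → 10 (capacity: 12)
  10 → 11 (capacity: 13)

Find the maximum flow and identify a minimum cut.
Max flow = 6, Min cut edges: (3,4)

Maximum flow: 6
Minimum cut: (3,4)
Partition: S = [0, 1, 2, 3], T = [4, 5, 6, 7, 8, 9, 10, 11]

Max-flow min-cut theorem verified: both equal 6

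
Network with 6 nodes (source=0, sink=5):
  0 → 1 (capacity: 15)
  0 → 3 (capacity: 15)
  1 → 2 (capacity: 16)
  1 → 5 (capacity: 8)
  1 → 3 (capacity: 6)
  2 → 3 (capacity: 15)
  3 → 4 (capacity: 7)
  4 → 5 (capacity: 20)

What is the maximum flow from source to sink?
Maximum flow = 15

Max flow: 15

Flow assignment:
  0 → 1: 8/15
  0 → 3: 7/15
  1 → 5: 8/8
  3 → 4: 7/7
  4 → 5: 7/20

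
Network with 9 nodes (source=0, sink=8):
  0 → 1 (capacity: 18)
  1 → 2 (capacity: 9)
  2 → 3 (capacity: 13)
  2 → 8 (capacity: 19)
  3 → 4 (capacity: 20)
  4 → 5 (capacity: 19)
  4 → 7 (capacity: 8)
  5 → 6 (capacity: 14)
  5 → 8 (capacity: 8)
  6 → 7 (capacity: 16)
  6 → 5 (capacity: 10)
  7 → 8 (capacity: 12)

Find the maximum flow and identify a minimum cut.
Max flow = 9, Min cut edges: (1,2)

Maximum flow: 9
Minimum cut: (1,2)
Partition: S = [0, 1], T = [2, 3, 4, 5, 6, 7, 8]

Max-flow min-cut theorem verified: both equal 9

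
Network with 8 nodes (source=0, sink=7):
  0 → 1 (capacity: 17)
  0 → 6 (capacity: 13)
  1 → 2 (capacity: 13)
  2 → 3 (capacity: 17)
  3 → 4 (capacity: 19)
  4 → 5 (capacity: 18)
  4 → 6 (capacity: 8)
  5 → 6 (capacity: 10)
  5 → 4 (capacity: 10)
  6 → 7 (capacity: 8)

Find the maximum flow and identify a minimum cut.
Max flow = 8, Min cut edges: (6,7)

Maximum flow: 8
Minimum cut: (6,7)
Partition: S = [0, 1, 2, 3, 4, 5, 6], T = [7]

Max-flow min-cut theorem verified: both equal 8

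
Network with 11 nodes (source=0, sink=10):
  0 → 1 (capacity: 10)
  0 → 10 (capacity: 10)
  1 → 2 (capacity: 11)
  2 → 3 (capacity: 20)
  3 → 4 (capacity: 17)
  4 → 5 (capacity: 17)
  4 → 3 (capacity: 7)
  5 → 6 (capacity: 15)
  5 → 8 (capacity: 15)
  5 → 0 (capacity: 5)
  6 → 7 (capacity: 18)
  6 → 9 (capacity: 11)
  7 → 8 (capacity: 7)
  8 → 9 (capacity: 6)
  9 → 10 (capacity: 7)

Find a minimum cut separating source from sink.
Min cut value = 17, edges: (0,10), (9,10)

Min cut value: 17
Partition: S = [0, 1, 2, 3, 4, 5, 6, 7, 8, 9], T = [10]
Cut edges: (0,10), (9,10)

By max-flow min-cut theorem, max flow = min cut = 17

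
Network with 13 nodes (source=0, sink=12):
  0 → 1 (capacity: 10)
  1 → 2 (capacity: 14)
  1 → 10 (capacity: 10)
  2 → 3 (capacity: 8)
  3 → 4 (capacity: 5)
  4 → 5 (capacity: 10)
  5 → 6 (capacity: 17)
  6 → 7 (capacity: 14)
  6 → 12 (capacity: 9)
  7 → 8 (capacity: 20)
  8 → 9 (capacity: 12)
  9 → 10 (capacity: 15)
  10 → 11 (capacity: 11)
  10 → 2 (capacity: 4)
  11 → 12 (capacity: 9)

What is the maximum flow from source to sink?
Maximum flow = 10

Max flow: 10

Flow assignment:
  0 → 1: 10/10
  1 → 2: 1/14
  1 → 10: 9/10
  2 → 3: 1/8
  3 → 4: 1/5
  4 → 5: 1/10
  5 → 6: 1/17
  6 → 12: 1/9
  10 → 11: 9/11
  11 → 12: 9/9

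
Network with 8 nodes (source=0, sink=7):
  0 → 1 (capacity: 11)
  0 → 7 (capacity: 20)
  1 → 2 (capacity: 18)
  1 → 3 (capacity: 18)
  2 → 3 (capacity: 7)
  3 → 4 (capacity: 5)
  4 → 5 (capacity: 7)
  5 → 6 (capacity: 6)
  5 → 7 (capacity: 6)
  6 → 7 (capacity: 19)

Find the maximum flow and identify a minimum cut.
Max flow = 25, Min cut edges: (0,7), (3,4)

Maximum flow: 25
Minimum cut: (0,7), (3,4)
Partition: S = [0, 1, 2, 3], T = [4, 5, 6, 7]

Max-flow min-cut theorem verified: both equal 25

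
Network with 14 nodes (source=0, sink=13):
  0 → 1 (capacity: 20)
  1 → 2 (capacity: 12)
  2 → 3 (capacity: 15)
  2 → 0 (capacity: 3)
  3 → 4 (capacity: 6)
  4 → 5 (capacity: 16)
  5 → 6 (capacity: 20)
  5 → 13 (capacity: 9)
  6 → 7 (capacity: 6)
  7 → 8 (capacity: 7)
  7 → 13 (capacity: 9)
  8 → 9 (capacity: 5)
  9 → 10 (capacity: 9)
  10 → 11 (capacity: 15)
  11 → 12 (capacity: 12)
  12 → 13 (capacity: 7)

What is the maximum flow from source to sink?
Maximum flow = 6

Max flow: 6

Flow assignment:
  0 → 1: 9/20
  1 → 2: 9/12
  2 → 3: 6/15
  2 → 0: 3/3
  3 → 4: 6/6
  4 → 5: 6/16
  5 → 13: 6/9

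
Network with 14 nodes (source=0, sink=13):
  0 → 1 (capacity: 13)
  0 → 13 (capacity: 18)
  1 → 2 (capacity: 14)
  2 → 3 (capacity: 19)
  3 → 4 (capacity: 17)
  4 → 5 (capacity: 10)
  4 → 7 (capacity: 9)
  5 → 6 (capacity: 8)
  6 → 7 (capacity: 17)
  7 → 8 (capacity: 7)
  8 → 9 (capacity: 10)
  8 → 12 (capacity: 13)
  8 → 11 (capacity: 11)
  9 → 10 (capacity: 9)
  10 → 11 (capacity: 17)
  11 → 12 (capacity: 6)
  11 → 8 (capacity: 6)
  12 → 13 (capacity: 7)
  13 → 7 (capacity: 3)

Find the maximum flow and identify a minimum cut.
Max flow = 25, Min cut edges: (0,13), (12,13)

Maximum flow: 25
Minimum cut: (0,13), (12,13)
Partition: S = [0, 1, 2, 3, 4, 5, 6, 7, 8, 9, 10, 11, 12], T = [13]

Max-flow min-cut theorem verified: both equal 25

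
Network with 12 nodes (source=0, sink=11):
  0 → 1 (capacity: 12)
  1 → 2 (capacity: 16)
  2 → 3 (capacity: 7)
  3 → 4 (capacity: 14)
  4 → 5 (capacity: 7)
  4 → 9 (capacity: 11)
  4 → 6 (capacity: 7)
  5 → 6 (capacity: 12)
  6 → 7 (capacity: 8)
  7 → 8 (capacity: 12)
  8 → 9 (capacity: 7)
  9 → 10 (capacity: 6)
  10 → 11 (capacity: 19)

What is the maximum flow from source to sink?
Maximum flow = 6

Max flow: 6

Flow assignment:
  0 → 1: 6/12
  1 → 2: 6/16
  2 → 3: 6/7
  3 → 4: 6/14
  4 → 9: 6/11
  9 → 10: 6/6
  10 → 11: 6/19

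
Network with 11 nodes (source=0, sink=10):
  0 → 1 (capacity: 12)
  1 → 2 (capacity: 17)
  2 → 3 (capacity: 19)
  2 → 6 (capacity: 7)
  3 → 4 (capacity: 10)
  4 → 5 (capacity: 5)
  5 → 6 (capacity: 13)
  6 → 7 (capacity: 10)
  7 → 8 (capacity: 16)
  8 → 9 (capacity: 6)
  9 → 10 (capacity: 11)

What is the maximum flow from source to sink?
Maximum flow = 6

Max flow: 6

Flow assignment:
  0 → 1: 6/12
  1 → 2: 6/17
  2 → 3: 5/19
  2 → 6: 1/7
  3 → 4: 5/10
  4 → 5: 5/5
  5 → 6: 5/13
  6 → 7: 6/10
  7 → 8: 6/16
  8 → 9: 6/6
  9 → 10: 6/11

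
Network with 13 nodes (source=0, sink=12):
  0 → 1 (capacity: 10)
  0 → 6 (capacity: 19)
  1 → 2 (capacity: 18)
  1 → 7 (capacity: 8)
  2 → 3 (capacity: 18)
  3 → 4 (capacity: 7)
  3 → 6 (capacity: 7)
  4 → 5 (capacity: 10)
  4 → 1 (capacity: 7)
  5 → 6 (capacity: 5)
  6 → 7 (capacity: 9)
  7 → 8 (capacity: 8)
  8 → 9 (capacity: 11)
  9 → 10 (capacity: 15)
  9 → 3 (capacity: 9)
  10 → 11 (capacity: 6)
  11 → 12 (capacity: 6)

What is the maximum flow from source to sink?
Maximum flow = 6

Max flow: 6

Flow assignment:
  0 → 1: 2/10
  0 → 6: 4/19
  1 → 2: 2/18
  2 → 3: 2/18
  3 → 6: 4/7
  6 → 7: 8/9
  7 → 8: 8/8
  8 → 9: 8/11
  9 → 10: 6/15
  9 → 3: 2/9
  10 → 11: 6/6
  11 → 12: 6/6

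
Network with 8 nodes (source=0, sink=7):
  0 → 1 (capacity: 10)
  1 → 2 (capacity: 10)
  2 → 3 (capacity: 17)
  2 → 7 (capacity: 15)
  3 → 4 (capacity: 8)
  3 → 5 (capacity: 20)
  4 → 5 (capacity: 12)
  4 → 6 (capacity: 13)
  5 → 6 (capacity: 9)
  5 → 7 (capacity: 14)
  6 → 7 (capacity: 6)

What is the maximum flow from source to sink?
Maximum flow = 10

Max flow: 10

Flow assignment:
  0 → 1: 10/10
  1 → 2: 10/10
  2 → 7: 10/15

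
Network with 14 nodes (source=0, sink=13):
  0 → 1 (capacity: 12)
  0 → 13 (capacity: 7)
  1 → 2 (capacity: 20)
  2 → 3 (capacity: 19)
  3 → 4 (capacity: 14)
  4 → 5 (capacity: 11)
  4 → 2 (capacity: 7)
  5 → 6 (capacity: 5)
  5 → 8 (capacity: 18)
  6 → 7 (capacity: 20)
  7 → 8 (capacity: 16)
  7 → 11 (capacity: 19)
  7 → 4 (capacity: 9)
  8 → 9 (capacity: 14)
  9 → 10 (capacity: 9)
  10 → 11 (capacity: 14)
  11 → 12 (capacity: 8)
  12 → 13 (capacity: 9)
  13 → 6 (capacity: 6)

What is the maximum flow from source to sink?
Maximum flow = 15

Max flow: 15

Flow assignment:
  0 → 1: 8/12
  0 → 13: 7/7
  1 → 2: 8/20
  2 → 3: 11/19
  3 → 4: 11/14
  4 → 5: 11/11
  4 → 2: 3/7
  5 → 6: 5/5
  5 → 8: 6/18
  6 → 7: 5/20
  7 → 11: 2/19
  7 → 4: 3/9
  8 → 9: 6/14
  9 → 10: 6/9
  10 → 11: 6/14
  11 → 12: 8/8
  12 → 13: 8/9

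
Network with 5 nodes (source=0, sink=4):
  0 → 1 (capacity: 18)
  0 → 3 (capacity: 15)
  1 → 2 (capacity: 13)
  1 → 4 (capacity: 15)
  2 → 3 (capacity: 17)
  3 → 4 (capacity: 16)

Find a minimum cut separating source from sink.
Min cut value = 31, edges: (1,4), (3,4)

Min cut value: 31
Partition: S = [0, 1, 2, 3], T = [4]
Cut edges: (1,4), (3,4)

By max-flow min-cut theorem, max flow = min cut = 31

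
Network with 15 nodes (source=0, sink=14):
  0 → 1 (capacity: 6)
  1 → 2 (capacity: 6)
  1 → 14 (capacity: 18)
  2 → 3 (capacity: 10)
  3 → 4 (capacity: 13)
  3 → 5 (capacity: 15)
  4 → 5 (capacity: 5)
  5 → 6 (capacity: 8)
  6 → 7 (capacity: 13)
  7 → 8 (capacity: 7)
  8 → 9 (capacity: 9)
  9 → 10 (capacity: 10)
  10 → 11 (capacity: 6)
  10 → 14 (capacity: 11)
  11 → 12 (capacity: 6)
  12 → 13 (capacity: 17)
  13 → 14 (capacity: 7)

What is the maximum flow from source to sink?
Maximum flow = 6

Max flow: 6

Flow assignment:
  0 → 1: 6/6
  1 → 14: 6/18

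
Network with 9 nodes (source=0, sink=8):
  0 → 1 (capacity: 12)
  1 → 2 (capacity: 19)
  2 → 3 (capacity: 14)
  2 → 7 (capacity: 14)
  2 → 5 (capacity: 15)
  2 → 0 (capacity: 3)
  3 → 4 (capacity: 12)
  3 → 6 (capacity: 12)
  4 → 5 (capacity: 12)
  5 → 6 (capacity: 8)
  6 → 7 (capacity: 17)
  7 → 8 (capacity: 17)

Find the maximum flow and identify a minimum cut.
Max flow = 12, Min cut edges: (0,1)

Maximum flow: 12
Minimum cut: (0,1)
Partition: S = [0], T = [1, 2, 3, 4, 5, 6, 7, 8]

Max-flow min-cut theorem verified: both equal 12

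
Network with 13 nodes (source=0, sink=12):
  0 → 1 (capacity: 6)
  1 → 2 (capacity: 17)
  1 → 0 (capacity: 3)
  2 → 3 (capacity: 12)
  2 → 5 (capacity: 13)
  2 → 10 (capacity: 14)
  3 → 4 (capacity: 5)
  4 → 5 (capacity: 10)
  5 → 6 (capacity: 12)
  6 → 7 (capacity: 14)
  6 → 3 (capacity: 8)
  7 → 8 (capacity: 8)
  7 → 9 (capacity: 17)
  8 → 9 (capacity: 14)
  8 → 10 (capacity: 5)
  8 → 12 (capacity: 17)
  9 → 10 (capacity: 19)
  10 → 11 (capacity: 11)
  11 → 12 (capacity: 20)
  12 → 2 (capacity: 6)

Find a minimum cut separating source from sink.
Min cut value = 6, edges: (0,1)

Min cut value: 6
Partition: S = [0], T = [1, 2, 3, 4, 5, 6, 7, 8, 9, 10, 11, 12]
Cut edges: (0,1)

By max-flow min-cut theorem, max flow = min cut = 6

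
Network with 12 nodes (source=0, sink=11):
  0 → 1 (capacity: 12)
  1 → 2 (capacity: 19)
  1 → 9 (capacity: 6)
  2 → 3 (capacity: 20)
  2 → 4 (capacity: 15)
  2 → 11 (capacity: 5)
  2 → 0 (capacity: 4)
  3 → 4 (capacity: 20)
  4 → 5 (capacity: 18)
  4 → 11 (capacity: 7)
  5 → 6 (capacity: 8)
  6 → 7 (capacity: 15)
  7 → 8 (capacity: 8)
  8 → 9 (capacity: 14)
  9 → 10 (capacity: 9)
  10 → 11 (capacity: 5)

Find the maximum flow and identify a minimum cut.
Max flow = 12, Min cut edges: (0,1)

Maximum flow: 12
Minimum cut: (0,1)
Partition: S = [0], T = [1, 2, 3, 4, 5, 6, 7, 8, 9, 10, 11]

Max-flow min-cut theorem verified: both equal 12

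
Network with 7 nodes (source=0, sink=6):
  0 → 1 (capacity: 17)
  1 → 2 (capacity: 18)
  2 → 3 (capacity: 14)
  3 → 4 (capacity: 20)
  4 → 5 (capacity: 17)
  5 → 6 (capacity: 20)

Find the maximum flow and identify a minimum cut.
Max flow = 14, Min cut edges: (2,3)

Maximum flow: 14
Minimum cut: (2,3)
Partition: S = [0, 1, 2], T = [3, 4, 5, 6]

Max-flow min-cut theorem verified: both equal 14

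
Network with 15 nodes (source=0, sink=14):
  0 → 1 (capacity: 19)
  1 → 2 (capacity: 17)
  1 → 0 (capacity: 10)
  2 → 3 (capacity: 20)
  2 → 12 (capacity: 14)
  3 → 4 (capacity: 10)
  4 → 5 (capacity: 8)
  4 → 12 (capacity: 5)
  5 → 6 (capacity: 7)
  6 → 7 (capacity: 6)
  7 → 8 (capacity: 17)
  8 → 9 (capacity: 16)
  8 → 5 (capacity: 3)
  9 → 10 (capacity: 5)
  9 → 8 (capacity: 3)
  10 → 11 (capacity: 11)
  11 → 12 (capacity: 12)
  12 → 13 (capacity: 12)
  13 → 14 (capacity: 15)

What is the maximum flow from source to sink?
Maximum flow = 12

Max flow: 12

Flow assignment:
  0 → 1: 12/19
  1 → 2: 12/17
  2 → 3: 3/20
  2 → 12: 9/14
  3 → 4: 3/10
  4 → 12: 3/5
  12 → 13: 12/12
  13 → 14: 12/15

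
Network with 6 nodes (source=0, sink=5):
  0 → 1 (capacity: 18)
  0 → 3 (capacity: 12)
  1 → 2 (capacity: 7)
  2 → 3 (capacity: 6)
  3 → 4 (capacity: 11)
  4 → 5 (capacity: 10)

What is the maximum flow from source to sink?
Maximum flow = 10

Max flow: 10

Flow assignment:
  0 → 1: 6/18
  0 → 3: 4/12
  1 → 2: 6/7
  2 → 3: 6/6
  3 → 4: 10/11
  4 → 5: 10/10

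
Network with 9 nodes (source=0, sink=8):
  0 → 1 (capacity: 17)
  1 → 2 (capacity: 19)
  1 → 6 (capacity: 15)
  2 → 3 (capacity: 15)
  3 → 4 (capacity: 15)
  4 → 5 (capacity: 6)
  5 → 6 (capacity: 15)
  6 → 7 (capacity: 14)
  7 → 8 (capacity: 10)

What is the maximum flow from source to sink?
Maximum flow = 10

Max flow: 10

Flow assignment:
  0 → 1: 10/17
  1 → 2: 2/19
  1 → 6: 8/15
  2 → 3: 2/15
  3 → 4: 2/15
  4 → 5: 2/6
  5 → 6: 2/15
  6 → 7: 10/14
  7 → 8: 10/10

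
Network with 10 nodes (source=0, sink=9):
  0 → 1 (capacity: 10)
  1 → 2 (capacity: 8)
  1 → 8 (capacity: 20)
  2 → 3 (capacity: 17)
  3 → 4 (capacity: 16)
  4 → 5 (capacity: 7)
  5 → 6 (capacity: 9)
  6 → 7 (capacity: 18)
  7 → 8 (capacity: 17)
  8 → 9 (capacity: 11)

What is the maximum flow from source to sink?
Maximum flow = 10

Max flow: 10

Flow assignment:
  0 → 1: 10/10
  1 → 8: 10/20
  8 → 9: 10/11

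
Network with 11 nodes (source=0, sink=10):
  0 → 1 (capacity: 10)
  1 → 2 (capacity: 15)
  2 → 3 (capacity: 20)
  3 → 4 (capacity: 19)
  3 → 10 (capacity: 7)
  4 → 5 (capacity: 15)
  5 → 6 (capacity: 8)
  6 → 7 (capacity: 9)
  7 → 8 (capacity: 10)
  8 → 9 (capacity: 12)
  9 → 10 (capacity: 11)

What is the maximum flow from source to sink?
Maximum flow = 10

Max flow: 10

Flow assignment:
  0 → 1: 10/10
  1 → 2: 10/15
  2 → 3: 10/20
  3 → 4: 3/19
  3 → 10: 7/7
  4 → 5: 3/15
  5 → 6: 3/8
  6 → 7: 3/9
  7 → 8: 3/10
  8 → 9: 3/12
  9 → 10: 3/11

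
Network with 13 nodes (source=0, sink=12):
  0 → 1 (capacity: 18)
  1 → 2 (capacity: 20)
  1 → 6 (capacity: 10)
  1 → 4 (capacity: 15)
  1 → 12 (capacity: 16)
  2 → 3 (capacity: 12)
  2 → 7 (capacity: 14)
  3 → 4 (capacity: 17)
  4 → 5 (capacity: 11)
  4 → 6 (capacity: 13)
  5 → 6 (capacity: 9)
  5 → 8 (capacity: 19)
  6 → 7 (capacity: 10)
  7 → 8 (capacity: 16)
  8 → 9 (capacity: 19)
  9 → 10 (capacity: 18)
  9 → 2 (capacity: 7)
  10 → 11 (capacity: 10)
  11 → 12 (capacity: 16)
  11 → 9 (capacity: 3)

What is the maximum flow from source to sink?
Maximum flow = 18

Max flow: 18

Flow assignment:
  0 → 1: 18/18
  1 → 2: 2/20
  1 → 12: 16/16
  2 → 7: 2/14
  7 → 8: 2/16
  8 → 9: 2/19
  9 → 10: 2/18
  10 → 11: 2/10
  11 → 12: 2/16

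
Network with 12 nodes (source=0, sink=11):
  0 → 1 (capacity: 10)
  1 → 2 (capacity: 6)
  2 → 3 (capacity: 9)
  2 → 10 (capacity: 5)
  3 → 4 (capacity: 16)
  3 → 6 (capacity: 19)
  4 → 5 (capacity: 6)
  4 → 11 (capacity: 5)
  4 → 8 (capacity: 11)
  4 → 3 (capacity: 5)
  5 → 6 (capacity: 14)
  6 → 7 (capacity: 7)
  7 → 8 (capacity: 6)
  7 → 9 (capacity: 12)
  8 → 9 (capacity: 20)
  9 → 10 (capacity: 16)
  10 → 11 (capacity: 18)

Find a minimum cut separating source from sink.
Min cut value = 6, edges: (1,2)

Min cut value: 6
Partition: S = [0, 1], T = [2, 3, 4, 5, 6, 7, 8, 9, 10, 11]
Cut edges: (1,2)

By max-flow min-cut theorem, max flow = min cut = 6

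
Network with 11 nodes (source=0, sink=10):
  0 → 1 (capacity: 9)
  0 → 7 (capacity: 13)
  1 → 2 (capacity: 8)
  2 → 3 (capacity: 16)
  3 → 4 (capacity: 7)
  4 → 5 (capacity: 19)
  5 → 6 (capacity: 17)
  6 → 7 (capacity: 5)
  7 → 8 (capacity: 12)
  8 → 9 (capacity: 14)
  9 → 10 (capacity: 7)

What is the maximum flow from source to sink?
Maximum flow = 7

Max flow: 7

Flow assignment:
  0 → 1: 5/9
  0 → 7: 2/13
  1 → 2: 5/8
  2 → 3: 5/16
  3 → 4: 5/7
  4 → 5: 5/19
  5 → 6: 5/17
  6 → 7: 5/5
  7 → 8: 7/12
  8 → 9: 7/14
  9 → 10: 7/7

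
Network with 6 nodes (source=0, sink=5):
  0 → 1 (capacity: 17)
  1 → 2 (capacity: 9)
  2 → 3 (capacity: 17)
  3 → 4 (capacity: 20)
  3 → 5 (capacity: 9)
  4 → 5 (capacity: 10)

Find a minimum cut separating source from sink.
Min cut value = 9, edges: (1,2)

Min cut value: 9
Partition: S = [0, 1], T = [2, 3, 4, 5]
Cut edges: (1,2)

By max-flow min-cut theorem, max flow = min cut = 9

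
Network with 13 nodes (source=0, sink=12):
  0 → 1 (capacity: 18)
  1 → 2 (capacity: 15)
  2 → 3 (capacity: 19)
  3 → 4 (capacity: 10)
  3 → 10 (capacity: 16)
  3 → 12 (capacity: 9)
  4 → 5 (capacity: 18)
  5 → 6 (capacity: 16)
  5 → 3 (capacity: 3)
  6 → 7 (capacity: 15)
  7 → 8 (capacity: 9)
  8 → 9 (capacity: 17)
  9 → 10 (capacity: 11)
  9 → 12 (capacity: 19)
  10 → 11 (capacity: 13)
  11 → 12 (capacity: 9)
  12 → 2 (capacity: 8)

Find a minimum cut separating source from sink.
Min cut value = 15, edges: (1,2)

Min cut value: 15
Partition: S = [0, 1], T = [2, 3, 4, 5, 6, 7, 8, 9, 10, 11, 12]
Cut edges: (1,2)

By max-flow min-cut theorem, max flow = min cut = 15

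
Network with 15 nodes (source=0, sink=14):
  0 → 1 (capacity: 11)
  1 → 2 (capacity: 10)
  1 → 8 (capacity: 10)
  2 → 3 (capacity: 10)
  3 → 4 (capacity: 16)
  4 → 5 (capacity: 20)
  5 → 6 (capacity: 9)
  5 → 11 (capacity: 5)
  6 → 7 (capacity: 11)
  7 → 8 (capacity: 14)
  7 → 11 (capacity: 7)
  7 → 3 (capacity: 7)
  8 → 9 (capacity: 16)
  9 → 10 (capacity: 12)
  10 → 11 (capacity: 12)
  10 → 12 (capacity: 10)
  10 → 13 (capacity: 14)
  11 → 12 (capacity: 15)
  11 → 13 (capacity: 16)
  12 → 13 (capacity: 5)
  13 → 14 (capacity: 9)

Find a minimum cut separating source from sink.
Min cut value = 9, edges: (13,14)

Min cut value: 9
Partition: S = [0, 1, 2, 3, 4, 5, 6, 7, 8, 9, 10, 11, 12, 13], T = [14]
Cut edges: (13,14)

By max-flow min-cut theorem, max flow = min cut = 9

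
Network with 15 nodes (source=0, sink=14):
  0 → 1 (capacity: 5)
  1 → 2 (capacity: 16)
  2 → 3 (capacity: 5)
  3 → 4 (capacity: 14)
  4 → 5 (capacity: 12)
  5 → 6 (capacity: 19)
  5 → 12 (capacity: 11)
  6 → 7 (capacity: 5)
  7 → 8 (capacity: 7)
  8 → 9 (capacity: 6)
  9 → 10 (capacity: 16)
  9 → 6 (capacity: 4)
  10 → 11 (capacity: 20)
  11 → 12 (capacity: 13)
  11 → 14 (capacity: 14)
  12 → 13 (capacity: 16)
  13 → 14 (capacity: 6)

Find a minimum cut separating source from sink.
Min cut value = 5, edges: (2,3)

Min cut value: 5
Partition: S = [0, 1, 2], T = [3, 4, 5, 6, 7, 8, 9, 10, 11, 12, 13, 14]
Cut edges: (2,3)

By max-flow min-cut theorem, max flow = min cut = 5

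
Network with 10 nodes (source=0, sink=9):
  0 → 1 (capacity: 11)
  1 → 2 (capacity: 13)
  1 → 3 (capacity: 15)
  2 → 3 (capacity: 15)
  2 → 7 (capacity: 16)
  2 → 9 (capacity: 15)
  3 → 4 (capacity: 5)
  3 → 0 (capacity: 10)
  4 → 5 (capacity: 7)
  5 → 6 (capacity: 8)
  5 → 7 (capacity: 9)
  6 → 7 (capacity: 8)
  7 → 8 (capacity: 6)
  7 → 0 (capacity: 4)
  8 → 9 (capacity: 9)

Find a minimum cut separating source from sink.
Min cut value = 11, edges: (0,1)

Min cut value: 11
Partition: S = [0], T = [1, 2, 3, 4, 5, 6, 7, 8, 9]
Cut edges: (0,1)

By max-flow min-cut theorem, max flow = min cut = 11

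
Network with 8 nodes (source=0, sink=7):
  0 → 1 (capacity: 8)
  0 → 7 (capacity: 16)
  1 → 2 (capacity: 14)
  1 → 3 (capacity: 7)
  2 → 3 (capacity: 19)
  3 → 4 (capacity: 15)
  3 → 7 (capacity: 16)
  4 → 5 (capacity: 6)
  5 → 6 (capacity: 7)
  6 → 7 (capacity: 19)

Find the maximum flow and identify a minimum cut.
Max flow = 24, Min cut edges: (0,1), (0,7)

Maximum flow: 24
Minimum cut: (0,1), (0,7)
Partition: S = [0], T = [1, 2, 3, 4, 5, 6, 7]

Max-flow min-cut theorem verified: both equal 24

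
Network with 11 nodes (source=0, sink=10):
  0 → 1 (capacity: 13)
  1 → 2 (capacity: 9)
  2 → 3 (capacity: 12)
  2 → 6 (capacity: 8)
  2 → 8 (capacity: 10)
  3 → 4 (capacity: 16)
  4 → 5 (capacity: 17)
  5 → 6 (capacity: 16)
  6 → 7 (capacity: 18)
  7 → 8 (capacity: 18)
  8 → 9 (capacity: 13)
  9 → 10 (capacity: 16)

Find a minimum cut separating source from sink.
Min cut value = 9, edges: (1,2)

Min cut value: 9
Partition: S = [0, 1], T = [2, 3, 4, 5, 6, 7, 8, 9, 10]
Cut edges: (1,2)

By max-flow min-cut theorem, max flow = min cut = 9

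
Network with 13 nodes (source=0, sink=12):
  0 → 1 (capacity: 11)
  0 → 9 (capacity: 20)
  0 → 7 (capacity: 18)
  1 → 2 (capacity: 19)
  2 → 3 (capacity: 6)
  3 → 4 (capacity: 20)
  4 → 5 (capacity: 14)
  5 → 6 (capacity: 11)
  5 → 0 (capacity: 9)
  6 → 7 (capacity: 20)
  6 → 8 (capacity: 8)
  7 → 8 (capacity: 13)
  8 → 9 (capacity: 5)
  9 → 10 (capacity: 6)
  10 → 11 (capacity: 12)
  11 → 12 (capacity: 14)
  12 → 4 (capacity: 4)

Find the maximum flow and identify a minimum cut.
Max flow = 6, Min cut edges: (9,10)

Maximum flow: 6
Minimum cut: (9,10)
Partition: S = [0, 1, 2, 3, 4, 5, 6, 7, 8, 9], T = [10, 11, 12]

Max-flow min-cut theorem verified: both equal 6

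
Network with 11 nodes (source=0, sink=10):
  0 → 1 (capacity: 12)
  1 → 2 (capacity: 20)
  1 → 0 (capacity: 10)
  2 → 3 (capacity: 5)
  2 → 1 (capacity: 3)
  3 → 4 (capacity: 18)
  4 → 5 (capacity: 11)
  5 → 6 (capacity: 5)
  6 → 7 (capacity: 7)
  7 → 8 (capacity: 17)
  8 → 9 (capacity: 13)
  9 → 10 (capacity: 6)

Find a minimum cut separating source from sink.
Min cut value = 5, edges: (5,6)

Min cut value: 5
Partition: S = [0, 1, 2, 3, 4, 5], T = [6, 7, 8, 9, 10]
Cut edges: (5,6)

By max-flow min-cut theorem, max flow = min cut = 5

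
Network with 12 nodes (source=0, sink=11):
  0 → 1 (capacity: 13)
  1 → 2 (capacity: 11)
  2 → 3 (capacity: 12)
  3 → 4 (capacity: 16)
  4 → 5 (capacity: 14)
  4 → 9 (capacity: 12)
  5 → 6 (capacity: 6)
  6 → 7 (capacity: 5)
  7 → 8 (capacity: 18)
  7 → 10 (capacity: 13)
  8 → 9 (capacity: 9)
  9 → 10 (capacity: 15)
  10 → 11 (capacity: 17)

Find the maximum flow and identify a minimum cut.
Max flow = 11, Min cut edges: (1,2)

Maximum flow: 11
Minimum cut: (1,2)
Partition: S = [0, 1], T = [2, 3, 4, 5, 6, 7, 8, 9, 10, 11]

Max-flow min-cut theorem verified: both equal 11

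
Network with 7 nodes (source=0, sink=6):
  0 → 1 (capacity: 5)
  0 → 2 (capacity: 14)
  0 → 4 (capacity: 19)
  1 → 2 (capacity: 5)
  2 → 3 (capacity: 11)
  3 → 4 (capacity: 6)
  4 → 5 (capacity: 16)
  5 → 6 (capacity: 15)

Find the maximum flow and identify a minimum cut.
Max flow = 15, Min cut edges: (5,6)

Maximum flow: 15
Minimum cut: (5,6)
Partition: S = [0, 1, 2, 3, 4, 5], T = [6]

Max-flow min-cut theorem verified: both equal 15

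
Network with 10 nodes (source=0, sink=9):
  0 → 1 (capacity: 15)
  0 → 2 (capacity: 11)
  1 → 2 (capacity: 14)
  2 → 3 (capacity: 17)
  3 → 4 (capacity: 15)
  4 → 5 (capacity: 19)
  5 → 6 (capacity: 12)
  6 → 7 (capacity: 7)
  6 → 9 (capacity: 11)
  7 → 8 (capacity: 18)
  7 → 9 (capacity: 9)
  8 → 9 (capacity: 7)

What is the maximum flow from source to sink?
Maximum flow = 12

Max flow: 12

Flow assignment:
  0 → 1: 12/15
  1 → 2: 12/14
  2 → 3: 12/17
  3 → 4: 12/15
  4 → 5: 12/19
  5 → 6: 12/12
  6 → 7: 1/7
  6 → 9: 11/11
  7 → 9: 1/9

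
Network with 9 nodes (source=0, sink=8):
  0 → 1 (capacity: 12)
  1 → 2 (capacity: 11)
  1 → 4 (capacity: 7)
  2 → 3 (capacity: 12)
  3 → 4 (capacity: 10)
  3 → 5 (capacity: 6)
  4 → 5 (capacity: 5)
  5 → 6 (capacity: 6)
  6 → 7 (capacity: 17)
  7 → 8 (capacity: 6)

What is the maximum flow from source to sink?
Maximum flow = 6

Max flow: 6

Flow assignment:
  0 → 1: 6/12
  1 → 2: 6/11
  2 → 3: 6/12
  3 → 5: 6/6
  5 → 6: 6/6
  6 → 7: 6/17
  7 → 8: 6/6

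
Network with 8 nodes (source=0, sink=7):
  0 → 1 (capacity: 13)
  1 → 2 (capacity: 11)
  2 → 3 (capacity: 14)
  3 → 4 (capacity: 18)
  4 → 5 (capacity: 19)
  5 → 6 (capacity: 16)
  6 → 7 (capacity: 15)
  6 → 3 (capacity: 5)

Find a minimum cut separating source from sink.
Min cut value = 11, edges: (1,2)

Min cut value: 11
Partition: S = [0, 1], T = [2, 3, 4, 5, 6, 7]
Cut edges: (1,2)

By max-flow min-cut theorem, max flow = min cut = 11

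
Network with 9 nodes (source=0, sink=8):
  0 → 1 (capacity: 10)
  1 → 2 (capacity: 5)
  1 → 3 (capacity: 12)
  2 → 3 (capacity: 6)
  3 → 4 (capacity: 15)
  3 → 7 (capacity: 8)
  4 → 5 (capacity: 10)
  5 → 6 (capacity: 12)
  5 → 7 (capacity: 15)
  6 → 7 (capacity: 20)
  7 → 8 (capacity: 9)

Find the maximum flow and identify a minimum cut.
Max flow = 9, Min cut edges: (7,8)

Maximum flow: 9
Minimum cut: (7,8)
Partition: S = [0, 1, 2, 3, 4, 5, 6, 7], T = [8]

Max-flow min-cut theorem verified: both equal 9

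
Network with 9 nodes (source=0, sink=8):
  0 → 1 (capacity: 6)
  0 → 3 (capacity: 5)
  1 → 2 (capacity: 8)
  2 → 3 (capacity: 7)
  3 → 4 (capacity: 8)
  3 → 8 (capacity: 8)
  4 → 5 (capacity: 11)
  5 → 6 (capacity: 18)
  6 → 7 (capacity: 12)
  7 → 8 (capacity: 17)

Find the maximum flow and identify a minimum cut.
Max flow = 11, Min cut edges: (0,1), (0,3)

Maximum flow: 11
Minimum cut: (0,1), (0,3)
Partition: S = [0], T = [1, 2, 3, 4, 5, 6, 7, 8]

Max-flow min-cut theorem verified: both equal 11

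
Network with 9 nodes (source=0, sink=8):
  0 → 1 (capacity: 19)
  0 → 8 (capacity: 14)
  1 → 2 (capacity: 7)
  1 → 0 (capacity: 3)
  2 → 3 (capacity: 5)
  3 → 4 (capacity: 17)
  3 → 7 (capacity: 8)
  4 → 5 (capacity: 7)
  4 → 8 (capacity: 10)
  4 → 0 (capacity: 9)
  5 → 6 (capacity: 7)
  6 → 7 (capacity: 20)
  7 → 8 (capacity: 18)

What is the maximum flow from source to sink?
Maximum flow = 19

Max flow: 19

Flow assignment:
  0 → 1: 5/19
  0 → 8: 14/14
  1 → 2: 5/7
  2 → 3: 5/5
  3 → 4: 5/17
  4 → 8: 5/10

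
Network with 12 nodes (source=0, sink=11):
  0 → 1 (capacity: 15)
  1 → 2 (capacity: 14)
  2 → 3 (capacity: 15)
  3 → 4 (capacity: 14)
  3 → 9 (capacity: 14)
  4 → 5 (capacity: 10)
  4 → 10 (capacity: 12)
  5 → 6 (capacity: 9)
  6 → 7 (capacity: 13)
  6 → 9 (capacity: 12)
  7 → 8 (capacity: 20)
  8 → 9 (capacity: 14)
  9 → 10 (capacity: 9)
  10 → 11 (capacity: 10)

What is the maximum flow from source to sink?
Maximum flow = 10

Max flow: 10

Flow assignment:
  0 → 1: 10/15
  1 → 2: 10/14
  2 → 3: 10/15
  3 → 4: 10/14
  4 → 10: 10/12
  10 → 11: 10/10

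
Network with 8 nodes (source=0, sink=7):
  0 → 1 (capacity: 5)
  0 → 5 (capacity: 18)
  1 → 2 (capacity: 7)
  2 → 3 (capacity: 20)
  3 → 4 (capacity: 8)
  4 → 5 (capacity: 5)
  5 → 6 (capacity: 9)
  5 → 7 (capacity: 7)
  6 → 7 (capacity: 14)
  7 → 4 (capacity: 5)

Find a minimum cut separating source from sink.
Min cut value = 16, edges: (5,6), (5,7)

Min cut value: 16
Partition: S = [0, 1, 2, 3, 4, 5], T = [6, 7]
Cut edges: (5,6), (5,7)

By max-flow min-cut theorem, max flow = min cut = 16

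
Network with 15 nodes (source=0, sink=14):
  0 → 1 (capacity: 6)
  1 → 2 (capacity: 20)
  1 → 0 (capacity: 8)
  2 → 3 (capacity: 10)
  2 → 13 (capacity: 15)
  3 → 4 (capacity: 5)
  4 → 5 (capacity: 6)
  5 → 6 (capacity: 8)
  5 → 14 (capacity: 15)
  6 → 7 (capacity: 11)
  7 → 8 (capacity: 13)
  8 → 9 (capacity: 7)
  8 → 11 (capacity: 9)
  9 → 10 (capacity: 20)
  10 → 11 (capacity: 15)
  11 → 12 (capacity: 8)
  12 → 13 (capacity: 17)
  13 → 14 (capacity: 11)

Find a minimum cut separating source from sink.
Min cut value = 6, edges: (0,1)

Min cut value: 6
Partition: S = [0], T = [1, 2, 3, 4, 5, 6, 7, 8, 9, 10, 11, 12, 13, 14]
Cut edges: (0,1)

By max-flow min-cut theorem, max flow = min cut = 6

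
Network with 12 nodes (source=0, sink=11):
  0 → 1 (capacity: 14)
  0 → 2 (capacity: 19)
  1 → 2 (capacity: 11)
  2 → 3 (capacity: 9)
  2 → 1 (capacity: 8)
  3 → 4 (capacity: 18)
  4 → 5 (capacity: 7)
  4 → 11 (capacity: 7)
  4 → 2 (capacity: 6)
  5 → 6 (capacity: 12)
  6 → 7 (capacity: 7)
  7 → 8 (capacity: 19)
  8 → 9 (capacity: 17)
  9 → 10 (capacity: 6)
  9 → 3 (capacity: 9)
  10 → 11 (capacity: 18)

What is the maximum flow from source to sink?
Maximum flow = 9

Max flow: 9

Flow assignment:
  0 → 1: 9/14
  1 → 2: 9/11
  2 → 3: 9/9
  3 → 4: 9/18
  4 → 5: 2/7
  4 → 11: 7/7
  5 → 6: 2/12
  6 → 7: 2/7
  7 → 8: 2/19
  8 → 9: 2/17
  9 → 10: 2/6
  10 → 11: 2/18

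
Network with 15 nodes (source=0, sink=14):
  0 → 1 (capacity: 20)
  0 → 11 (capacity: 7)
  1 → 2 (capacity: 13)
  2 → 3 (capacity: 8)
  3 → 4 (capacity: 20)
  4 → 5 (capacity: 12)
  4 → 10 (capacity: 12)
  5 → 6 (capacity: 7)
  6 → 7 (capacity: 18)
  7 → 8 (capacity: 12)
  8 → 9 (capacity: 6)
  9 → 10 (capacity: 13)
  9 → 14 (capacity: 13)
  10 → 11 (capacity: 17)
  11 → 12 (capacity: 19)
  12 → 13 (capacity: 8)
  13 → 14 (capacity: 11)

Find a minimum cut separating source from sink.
Min cut value = 14, edges: (8,9), (12,13)

Min cut value: 14
Partition: S = [0, 1, 2, 3, 4, 5, 6, 7, 8, 10, 11, 12], T = [9, 13, 14]
Cut edges: (8,9), (12,13)

By max-flow min-cut theorem, max flow = min cut = 14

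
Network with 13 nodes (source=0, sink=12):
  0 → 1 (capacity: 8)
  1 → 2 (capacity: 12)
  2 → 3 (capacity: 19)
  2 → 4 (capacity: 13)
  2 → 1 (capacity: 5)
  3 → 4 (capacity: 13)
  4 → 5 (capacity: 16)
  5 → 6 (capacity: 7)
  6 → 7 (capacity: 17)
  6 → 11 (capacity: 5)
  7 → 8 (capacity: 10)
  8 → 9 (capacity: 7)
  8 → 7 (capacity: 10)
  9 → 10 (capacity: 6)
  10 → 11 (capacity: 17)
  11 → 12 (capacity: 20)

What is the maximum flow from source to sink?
Maximum flow = 7

Max flow: 7

Flow assignment:
  0 → 1: 7/8
  1 → 2: 7/12
  2 → 4: 7/13
  4 → 5: 7/16
  5 → 6: 7/7
  6 → 7: 2/17
  6 → 11: 5/5
  7 → 8: 2/10
  8 → 9: 2/7
  9 → 10: 2/6
  10 → 11: 2/17
  11 → 12: 7/20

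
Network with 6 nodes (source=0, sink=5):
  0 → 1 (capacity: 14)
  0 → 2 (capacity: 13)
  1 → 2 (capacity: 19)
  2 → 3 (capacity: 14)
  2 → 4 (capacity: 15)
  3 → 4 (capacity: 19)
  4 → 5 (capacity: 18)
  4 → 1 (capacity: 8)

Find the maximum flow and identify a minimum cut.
Max flow = 18, Min cut edges: (4,5)

Maximum flow: 18
Minimum cut: (4,5)
Partition: S = [0, 1, 2, 3, 4], T = [5]

Max-flow min-cut theorem verified: both equal 18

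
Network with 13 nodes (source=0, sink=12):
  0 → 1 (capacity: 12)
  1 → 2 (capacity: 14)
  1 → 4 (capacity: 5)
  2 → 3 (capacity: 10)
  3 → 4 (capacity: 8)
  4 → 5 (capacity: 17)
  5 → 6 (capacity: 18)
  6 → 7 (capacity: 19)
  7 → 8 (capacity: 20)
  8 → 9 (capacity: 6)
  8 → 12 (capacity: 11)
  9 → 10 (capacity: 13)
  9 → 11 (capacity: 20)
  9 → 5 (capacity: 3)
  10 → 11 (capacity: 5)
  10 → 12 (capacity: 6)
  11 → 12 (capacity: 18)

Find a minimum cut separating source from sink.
Min cut value = 12, edges: (0,1)

Min cut value: 12
Partition: S = [0], T = [1, 2, 3, 4, 5, 6, 7, 8, 9, 10, 11, 12]
Cut edges: (0,1)

By max-flow min-cut theorem, max flow = min cut = 12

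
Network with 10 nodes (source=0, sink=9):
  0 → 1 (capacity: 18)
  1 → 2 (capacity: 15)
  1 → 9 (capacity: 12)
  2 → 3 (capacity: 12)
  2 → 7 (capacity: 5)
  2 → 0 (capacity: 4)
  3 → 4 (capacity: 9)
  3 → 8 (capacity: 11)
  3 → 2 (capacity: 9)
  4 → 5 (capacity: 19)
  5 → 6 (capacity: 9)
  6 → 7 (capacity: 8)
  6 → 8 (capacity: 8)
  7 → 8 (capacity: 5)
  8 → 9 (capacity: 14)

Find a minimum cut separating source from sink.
Min cut value = 18, edges: (0,1)

Min cut value: 18
Partition: S = [0], T = [1, 2, 3, 4, 5, 6, 7, 8, 9]
Cut edges: (0,1)

By max-flow min-cut theorem, max flow = min cut = 18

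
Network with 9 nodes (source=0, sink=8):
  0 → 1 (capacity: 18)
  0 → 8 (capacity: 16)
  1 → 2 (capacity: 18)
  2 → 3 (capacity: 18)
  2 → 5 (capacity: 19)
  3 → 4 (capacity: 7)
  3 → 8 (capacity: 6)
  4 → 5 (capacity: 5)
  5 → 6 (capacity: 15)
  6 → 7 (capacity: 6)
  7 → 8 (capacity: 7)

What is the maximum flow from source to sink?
Maximum flow = 28

Max flow: 28

Flow assignment:
  0 → 1: 12/18
  0 → 8: 16/16
  1 → 2: 12/18
  2 → 3: 6/18
  2 → 5: 6/19
  3 → 8: 6/6
  5 → 6: 6/15
  6 → 7: 6/6
  7 → 8: 6/7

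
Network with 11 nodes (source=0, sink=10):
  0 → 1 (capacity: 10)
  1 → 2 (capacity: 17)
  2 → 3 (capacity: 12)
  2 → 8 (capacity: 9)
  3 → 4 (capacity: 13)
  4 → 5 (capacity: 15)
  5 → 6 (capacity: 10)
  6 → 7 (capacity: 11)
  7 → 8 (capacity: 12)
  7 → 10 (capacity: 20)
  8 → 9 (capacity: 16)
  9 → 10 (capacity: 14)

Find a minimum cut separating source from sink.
Min cut value = 10, edges: (0,1)

Min cut value: 10
Partition: S = [0], T = [1, 2, 3, 4, 5, 6, 7, 8, 9, 10]
Cut edges: (0,1)

By max-flow min-cut theorem, max flow = min cut = 10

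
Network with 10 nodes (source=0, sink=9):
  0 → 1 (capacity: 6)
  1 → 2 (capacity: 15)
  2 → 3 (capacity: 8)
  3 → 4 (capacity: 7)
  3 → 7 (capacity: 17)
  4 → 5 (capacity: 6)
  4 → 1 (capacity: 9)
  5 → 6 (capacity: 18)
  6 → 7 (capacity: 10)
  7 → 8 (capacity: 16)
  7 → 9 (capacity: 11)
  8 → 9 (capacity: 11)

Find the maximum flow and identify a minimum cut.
Max flow = 6, Min cut edges: (0,1)

Maximum flow: 6
Minimum cut: (0,1)
Partition: S = [0], T = [1, 2, 3, 4, 5, 6, 7, 8, 9]

Max-flow min-cut theorem verified: both equal 6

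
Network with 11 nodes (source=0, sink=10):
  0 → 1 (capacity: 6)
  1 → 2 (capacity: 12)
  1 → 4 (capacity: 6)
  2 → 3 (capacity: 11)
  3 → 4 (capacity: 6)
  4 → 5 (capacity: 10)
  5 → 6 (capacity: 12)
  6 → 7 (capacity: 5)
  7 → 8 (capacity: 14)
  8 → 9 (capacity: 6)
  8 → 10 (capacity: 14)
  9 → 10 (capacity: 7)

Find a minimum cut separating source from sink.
Min cut value = 5, edges: (6,7)

Min cut value: 5
Partition: S = [0, 1, 2, 3, 4, 5, 6], T = [7, 8, 9, 10]
Cut edges: (6,7)

By max-flow min-cut theorem, max flow = min cut = 5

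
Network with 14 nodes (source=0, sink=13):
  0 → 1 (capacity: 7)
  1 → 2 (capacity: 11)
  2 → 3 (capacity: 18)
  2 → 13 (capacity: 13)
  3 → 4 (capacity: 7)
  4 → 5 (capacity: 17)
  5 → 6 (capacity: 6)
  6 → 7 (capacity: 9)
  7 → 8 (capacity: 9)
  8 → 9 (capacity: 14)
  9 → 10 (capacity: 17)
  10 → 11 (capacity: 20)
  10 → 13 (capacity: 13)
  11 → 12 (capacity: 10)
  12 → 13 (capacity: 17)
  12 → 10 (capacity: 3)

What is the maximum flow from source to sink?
Maximum flow = 7

Max flow: 7

Flow assignment:
  0 → 1: 7/7
  1 → 2: 7/11
  2 → 13: 7/13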